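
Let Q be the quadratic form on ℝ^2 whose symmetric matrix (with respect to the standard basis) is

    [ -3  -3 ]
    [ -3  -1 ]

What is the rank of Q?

2

Applying the same elementary operations to the rows and columns of A produces a congruent diagonal matrix with entries -3, 2.
That gives 1 positive, 1 negative pivots.
The rank is the number of nonzero pivots: 2.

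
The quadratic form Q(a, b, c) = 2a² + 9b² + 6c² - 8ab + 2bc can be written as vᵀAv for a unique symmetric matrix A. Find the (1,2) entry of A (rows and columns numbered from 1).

-4

The coefficient of a·b in Q is -8. For a symmetric A this equals A[1,2] + A[2,1] = 2·A[1,2].
So A[1,2] = -8/2 = -4.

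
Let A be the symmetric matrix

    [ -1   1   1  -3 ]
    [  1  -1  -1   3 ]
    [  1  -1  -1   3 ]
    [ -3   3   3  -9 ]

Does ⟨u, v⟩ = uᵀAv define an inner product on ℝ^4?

no

Row-reducing A symmetrically gives the diagonal entries -1, 0, 0, 0.
So there are 1 negative, 3 zero pivots.
Hence Q is negative semidefinite.
⟨·,·⟩ is an inner product exactly when A is positive definite.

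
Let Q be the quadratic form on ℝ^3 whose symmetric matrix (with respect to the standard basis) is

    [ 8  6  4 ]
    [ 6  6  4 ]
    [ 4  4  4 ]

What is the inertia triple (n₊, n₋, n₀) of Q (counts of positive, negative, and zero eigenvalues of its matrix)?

(3, 0, 0)

Applying the same elementary operations to the rows and columns of A produces a congruent diagonal matrix with entries 8, 3/2, 4/3.
Counting signs: 3 positive.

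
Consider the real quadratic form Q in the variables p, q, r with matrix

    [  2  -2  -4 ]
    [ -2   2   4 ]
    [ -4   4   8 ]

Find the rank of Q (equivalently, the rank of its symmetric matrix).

Applying the same elementary operations to the rows and columns of A produces a congruent diagonal matrix with entries 2, 0, 0.
That gives 1 positive, 2 zero pivots.
The rank is the number of nonzero pivots: 1.

1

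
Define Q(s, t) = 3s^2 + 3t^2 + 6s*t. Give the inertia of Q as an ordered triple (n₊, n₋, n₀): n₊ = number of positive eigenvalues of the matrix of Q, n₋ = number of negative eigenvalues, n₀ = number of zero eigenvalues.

(1, 0, 1)

Write A = [[3, 3], [3, 3]].
Symmetric row and column elimination reduces A to a congruent diagonal form with pivots 3, 0.
So there are 1 positive, 1 zero pivots.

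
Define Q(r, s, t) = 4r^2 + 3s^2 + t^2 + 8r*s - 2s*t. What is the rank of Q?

Write A = [[4, 4, 0], [4, 3, -1], [0, -1, 1]].
An LDLᵀ factorisation of A has diagonal entries 4, -1, 2.
That gives 2 positive, 1 negative pivots.
The rank is the number of nonzero pivots: 3.

3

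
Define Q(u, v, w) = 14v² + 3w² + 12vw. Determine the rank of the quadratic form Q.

The symmetric matrix is A = [[0, 0, 0], [0, 14, 6], [0, 6, 3]].
Symmetric row and column elimination reduces A to a congruent diagonal form with pivots 0, 14, 3/7.
So there are 2 positive, 1 zero pivots.
The rank is the number of nonzero pivots: 2.

2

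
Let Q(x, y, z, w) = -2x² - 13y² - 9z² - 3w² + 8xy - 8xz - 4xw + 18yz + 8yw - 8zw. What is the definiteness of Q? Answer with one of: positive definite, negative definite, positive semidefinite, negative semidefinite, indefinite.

negative definite

The associated matrix is A = [[-2, 4, -4, -2], [4, -13, 9, 4], [-4, 9, -9, -4], [-2, 4, -4, -3]].
An LDLᵀ factorisation of A has diagonal entries -2, -5, -4/5, -1.
Counting signs: 4 negative.
Hence Q is negative definite.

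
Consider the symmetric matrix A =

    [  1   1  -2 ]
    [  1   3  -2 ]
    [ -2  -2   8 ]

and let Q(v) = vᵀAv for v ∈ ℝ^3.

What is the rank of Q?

3

Applying the same elementary operations to the rows and columns of A produces a congruent diagonal matrix with entries 1, 2, 4.
So there are 3 positive pivots.
The rank is the number of nonzero pivots: 3.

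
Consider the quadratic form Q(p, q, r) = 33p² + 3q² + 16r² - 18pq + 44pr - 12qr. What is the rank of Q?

The symmetric matrix is A = [[33, -9, 22], [-9, 3, -6], [22, -6, 16]].
Congruent diagonalization of A (simultaneous row and column reduction) yields pivots 33, 6/11, 4/3.
So there are 3 positive pivots.
The rank is the number of nonzero pivots: 3.

3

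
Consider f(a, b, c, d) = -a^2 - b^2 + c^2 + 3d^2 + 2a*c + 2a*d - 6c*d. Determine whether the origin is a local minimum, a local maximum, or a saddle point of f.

saddle point

The Hessian at the origin is H = [[-2, 0, 2, 2], [0, -2, 0, 0], [2, 0, 2, -6], [2, 0, -6, 6]].
Symmetric row and column elimination reduces H to a congruent diagonal form with pivots -2, -2, 4, 4.
That gives 2 positive, 2 negative pivots.
H is indefinite, so the origin is a saddle point.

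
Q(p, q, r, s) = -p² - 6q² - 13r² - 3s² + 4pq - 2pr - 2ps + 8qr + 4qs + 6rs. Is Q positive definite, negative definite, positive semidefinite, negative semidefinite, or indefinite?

negative definite

Write A = [[-1, 2, -1, -1], [2, -6, 4, 2], [-1, 4, -13, 3], [-1, 2, 3, -3]].
An LDLᵀ factorisation of A has diagonal entries -1, -2, -10, -2/5.
Counting signs: 4 negative.
Hence Q is negative definite.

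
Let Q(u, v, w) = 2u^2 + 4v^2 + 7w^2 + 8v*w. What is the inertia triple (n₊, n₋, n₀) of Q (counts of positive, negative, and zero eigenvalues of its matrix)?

(3, 0, 0)

The associated matrix is A = [[2, 0, 0], [0, 4, 4], [0, 4, 7]].
An LDLᵀ factorisation of A has diagonal entries 2, 4, 3.
Counting signs: 3 positive.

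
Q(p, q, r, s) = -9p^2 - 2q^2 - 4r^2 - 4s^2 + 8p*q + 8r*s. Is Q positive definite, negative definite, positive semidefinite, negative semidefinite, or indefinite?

The symmetric matrix is A = [[-9, 4, 0, 0], [4, -2, 0, 0], [0, 0, -4, 4], [0, 0, 4, -4]].
Symmetric row and column elimination reduces A to a congruent diagonal form with pivots -9, -2/9, -4, 0.
Counting signs: 3 negative, 1 zero.
Hence Q is negative semidefinite.

negative semidefinite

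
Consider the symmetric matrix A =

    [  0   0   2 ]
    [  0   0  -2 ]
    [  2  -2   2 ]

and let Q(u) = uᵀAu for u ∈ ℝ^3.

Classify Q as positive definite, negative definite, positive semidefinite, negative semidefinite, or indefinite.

indefinite

A is congruent to a diagonal matrix with 1 positive, 1 negative and 1 zero entries, so Q is indefinite.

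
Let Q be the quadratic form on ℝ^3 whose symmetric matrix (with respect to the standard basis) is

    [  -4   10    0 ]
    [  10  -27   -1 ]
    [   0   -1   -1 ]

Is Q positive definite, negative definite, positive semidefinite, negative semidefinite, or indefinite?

Row-reducing A symmetrically gives the diagonal entries -4, -2, -1/2.
So there are 3 negative pivots.
Hence Q is negative definite.

negative definite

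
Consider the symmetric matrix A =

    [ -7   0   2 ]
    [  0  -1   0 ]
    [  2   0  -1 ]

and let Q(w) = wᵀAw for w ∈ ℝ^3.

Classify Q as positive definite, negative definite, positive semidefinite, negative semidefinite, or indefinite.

negative definite

An LDLᵀ factorisation of A has diagonal entries -7, -1, -3/7.
So there are 3 negative pivots.
Hence Q is negative definite.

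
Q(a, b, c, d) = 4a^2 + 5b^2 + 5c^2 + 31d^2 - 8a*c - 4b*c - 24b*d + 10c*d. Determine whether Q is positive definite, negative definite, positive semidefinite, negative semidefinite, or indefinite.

The symmetric matrix of Q is A = [[4, 0, -4, 0], [0, 5, -2, -12], [-4, -2, 5, 5], [0, -12, 5, 31]].
Leading principal minors: Δ_1 = 4, Δ_2 = 20, Δ_3 = 4, Δ_4 = 8.
All leading principal minors are positive, so by Sylvester's criterion Q is positive definite.

positive definite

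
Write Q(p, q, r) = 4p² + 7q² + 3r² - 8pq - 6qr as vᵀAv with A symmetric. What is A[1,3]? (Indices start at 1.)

0

The coefficient of p·r in Q is 0. For a symmetric A this equals A[1,3] + A[3,1] = 2·A[1,3].
So A[1,3] = 0/2 = 0.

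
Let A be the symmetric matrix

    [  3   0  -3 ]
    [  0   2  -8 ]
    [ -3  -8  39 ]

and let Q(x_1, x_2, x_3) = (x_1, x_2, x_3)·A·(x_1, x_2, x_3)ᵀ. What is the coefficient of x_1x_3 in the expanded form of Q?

The coefficient of x_1x_3 is A[1,3] + A[3,1] = 2·(-3) = -6.

-6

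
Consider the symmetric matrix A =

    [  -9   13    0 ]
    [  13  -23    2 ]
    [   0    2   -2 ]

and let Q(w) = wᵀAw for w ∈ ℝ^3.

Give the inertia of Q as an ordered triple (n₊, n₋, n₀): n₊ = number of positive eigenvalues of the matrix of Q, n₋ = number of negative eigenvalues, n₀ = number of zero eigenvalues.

(0, 3, 0)

Row-reducing A symmetrically gives the diagonal entries -9, -38/9, -20/19.
So there are 3 negative pivots.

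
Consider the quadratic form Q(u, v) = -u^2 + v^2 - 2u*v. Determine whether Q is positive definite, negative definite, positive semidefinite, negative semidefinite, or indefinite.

The associated matrix is A = [[-1, -1], [-1, 1]].
Symmetric row and column elimination reduces A to a congruent diagonal form with pivots -1, 2.
That gives 1 positive, 1 negative pivots.
Hence Q is indefinite.

indefinite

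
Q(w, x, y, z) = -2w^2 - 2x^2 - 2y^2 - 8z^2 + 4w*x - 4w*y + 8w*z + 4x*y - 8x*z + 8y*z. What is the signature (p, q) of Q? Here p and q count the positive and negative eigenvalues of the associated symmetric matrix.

The associated matrix is A = [[-2, 2, -2, 4], [2, -2, 2, -4], [-2, 2, -2, 4], [4, -4, 4, -8]].
Congruent diagonalization of A (simultaneous row and column reduction) yields pivots -2, 0, 0, 0.
Counting signs: 1 negative, 3 zero.

(0, 1)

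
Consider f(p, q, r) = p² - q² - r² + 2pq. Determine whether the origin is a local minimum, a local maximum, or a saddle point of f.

The Hessian at the origin is H = [[2, 2, 0], [2, -2, 0], [0, 0, -2]].
Row-reducing H symmetrically gives the diagonal entries 2, -4, -2.
That gives 1 positive, 2 negative pivots.
H is indefinite, so the origin is a saddle point.

saddle point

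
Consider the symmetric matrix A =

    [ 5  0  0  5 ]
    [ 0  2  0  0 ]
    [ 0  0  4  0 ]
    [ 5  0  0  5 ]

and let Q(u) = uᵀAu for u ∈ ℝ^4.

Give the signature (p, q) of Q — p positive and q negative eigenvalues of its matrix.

Symmetric row and column elimination reduces A to a congruent diagonal form with pivots 5, 2, 4, 0.
That gives 3 positive, 1 zero pivots.

(3, 0)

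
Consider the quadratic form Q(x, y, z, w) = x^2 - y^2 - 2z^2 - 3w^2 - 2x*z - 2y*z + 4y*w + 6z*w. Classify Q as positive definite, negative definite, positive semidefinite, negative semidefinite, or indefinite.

indefinite

The symmetric matrix is A = [[1, 0, -1, 0], [0, -1, -1, 2], [-1, -1, -2, 3], [0, 2, 3, -3]].
Congruent diagonalization of A (simultaneous row and column reduction) yields pivots 1, -1, -2, 3/2.
So there are 2 positive, 2 negative pivots.
Hence Q is indefinite.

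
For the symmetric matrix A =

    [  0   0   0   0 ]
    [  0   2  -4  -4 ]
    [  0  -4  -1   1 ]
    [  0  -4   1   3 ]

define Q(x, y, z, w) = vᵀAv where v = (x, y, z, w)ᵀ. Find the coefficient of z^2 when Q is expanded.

-1

The coefficient of z^2 is the diagonal entry A[3,3] = -1.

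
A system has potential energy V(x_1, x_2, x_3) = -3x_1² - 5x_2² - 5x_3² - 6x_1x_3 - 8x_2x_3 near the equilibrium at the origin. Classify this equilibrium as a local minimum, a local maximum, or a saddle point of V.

saddle point

The Hessian at the origin is H = [[-6, 0, -6], [0, -10, -8], [-6, -8, -10]].
Symmetric row and column elimination reduces H to a congruent diagonal form with pivots -6, -10, 12/5.
That gives 1 positive, 2 negative pivots.
H is indefinite, so the origin is a saddle point.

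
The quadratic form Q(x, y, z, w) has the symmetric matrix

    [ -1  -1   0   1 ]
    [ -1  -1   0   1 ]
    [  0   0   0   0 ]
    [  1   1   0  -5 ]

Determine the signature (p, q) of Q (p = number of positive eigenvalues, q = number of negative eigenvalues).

(0, 2)

Symmetric row and column elimination reduces A to a congruent diagonal form with pivots -1, 0, 0, -4.
So there are 2 negative, 2 zero pivots.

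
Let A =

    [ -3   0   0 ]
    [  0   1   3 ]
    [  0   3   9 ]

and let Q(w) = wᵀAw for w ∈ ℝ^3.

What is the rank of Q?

2

Symmetric row and column elimination reduces A to a congruent diagonal form with pivots -3, 1, 0.
Counting signs: 1 positive, 1 negative, 1 zero.
The rank is the number of nonzero pivots: 2.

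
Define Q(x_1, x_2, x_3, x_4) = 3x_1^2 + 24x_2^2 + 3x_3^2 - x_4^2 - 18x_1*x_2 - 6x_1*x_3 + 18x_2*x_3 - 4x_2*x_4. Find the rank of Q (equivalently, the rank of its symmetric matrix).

Write A = [[3, -9, -3, 0], [-9, 24, 9, -2], [-3, 9, 3, 0], [0, -2, 0, -1]].
Row-reducing A symmetrically gives the diagonal entries 3, -3, 0, 1/3.
That gives 2 positive, 1 negative, 1 zero pivots.
The rank is the number of nonzero pivots: 3.

3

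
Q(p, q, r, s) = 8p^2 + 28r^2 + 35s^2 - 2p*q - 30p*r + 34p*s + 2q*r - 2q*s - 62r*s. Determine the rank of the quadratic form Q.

The symmetric matrix is A = [[8, -1, -15, 17], [-1, 0, 1, -1], [-15, 1, 28, -31], [17, -1, -31, 35]].
Symmetric row and column elimination reduces A to a congruent diagonal form with pivots 8, -1/8, 6, 5/6.
That gives 3 positive, 1 negative pivots.
The rank is the number of nonzero pivots: 4.

4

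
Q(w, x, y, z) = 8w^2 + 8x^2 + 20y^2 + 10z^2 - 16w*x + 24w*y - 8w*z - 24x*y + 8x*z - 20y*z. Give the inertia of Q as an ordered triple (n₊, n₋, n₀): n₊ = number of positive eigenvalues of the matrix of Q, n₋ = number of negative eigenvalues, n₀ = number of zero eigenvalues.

The associated matrix is A = [[8, -8, 12, -4], [-8, 8, -12, 4], [12, -12, 20, -10], [-4, 4, -10, 10]].
Applying the same elementary operations to the rows and columns of A produces a congruent diagonal matrix with entries 8, 0, 2, 0.
That gives 2 positive, 2 zero pivots.

(2, 0, 2)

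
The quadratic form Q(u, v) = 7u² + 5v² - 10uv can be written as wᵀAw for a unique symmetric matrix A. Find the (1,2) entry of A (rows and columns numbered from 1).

The coefficient of u·v in Q is -10. For a symmetric A this equals A[1,2] + A[2,1] = 2·A[1,2].
So A[1,2] = -10/2 = -5.

-5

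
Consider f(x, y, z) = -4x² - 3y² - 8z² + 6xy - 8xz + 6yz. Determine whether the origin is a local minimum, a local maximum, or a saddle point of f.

local maximum

The Hessian at the origin is H = [[-8, 6, -8], [6, -6, 6], [-8, 6, -16]].
An LDLᵀ factorisation of H has diagonal entries -8, -3/2, -8.
That gives 3 negative pivots.
H is negative definite, so the origin is a strict local maximum.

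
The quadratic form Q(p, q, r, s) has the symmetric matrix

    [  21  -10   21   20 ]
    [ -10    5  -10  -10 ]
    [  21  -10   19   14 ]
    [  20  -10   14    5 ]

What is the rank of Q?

4

An LDLᵀ factorisation of A has diagonal entries 21, 5/21, -2, 3.
Counting signs: 3 positive, 1 negative.
The rank is the number of nonzero pivots: 4.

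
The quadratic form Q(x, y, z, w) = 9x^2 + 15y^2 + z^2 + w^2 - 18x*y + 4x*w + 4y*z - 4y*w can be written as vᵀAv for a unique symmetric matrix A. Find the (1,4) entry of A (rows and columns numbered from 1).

2

The coefficient of x·w in Q is 4. For a symmetric A this equals A[1,4] + A[4,1] = 2·A[1,4].
So A[1,4] = 4/2 = 2.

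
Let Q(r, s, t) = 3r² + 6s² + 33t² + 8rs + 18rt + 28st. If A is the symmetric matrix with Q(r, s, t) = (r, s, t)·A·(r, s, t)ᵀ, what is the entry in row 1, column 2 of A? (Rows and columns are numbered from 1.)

The coefficient of r·s in Q is 8. For a symmetric A this equals A[1,2] + A[2,1] = 2·A[1,2].
So A[1,2] = 8/2 = 4.

4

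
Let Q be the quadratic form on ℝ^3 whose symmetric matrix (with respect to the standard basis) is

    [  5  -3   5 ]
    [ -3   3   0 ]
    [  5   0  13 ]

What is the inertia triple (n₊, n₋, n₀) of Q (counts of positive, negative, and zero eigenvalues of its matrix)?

Applying the same elementary operations to the rows and columns of A produces a congruent diagonal matrix with entries 5, 6/5, 1/2.
That gives 3 positive pivots.

(3, 0, 0)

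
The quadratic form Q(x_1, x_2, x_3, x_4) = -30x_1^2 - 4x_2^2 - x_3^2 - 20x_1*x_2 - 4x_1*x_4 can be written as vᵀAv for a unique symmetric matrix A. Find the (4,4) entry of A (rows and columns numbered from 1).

The coefficient of x_4^2 in Q is 0, and that is exactly A[4,4].

0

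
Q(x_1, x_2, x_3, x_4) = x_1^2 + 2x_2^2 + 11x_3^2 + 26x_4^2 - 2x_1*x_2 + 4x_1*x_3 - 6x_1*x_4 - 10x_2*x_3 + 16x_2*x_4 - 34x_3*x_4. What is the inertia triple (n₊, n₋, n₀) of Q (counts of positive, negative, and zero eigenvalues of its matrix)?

The associated matrix is A = [[1, -1, 2, -3], [-1, 2, -5, 8], [2, -5, 11, -17], [-3, 8, -17, 26]].
Applying the same elementary operations to the rows and columns of A produces a congruent diagonal matrix with entries 1, 1, -2, 0.
That gives 2 positive, 1 negative, 1 zero pivots.

(2, 1, 1)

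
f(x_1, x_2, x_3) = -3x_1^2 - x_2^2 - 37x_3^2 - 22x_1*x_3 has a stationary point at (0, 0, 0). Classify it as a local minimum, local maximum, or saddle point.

The Hessian at the origin is H = [[-6, 0, -22], [0, -2, 0], [-22, 0, -74]].
Symmetric row and column elimination reduces H to a congruent diagonal form with pivots -6, -2, 20/3.
That gives 1 positive, 2 negative pivots.
H is indefinite, so the origin is a saddle point.

saddle point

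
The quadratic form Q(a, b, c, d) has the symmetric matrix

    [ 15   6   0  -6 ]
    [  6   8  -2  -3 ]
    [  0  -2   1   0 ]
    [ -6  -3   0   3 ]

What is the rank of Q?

4

Applying the same elementary operations to the rows and columns of A produces a congruent diagonal matrix with entries 15, 28/5, 2/7, 3/8.
So there are 4 positive pivots.
The rank is the number of nonzero pivots: 4.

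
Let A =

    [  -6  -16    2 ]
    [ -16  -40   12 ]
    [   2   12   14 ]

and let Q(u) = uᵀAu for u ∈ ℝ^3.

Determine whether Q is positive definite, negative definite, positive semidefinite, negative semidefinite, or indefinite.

Symmetric row and column elimination reduces A to a congruent diagonal form with pivots -6, 8/3, -2.
That gives 1 positive, 2 negative pivots.
Hence Q is indefinite.

indefinite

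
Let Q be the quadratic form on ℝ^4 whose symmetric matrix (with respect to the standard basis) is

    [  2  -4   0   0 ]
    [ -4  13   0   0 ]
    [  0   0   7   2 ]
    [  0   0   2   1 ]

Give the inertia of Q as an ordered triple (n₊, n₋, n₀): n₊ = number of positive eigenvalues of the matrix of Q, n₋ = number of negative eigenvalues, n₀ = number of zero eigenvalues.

(4, 0, 0)

Row-reducing A symmetrically gives the diagonal entries 2, 5, 7, 3/7.
Counting signs: 4 positive.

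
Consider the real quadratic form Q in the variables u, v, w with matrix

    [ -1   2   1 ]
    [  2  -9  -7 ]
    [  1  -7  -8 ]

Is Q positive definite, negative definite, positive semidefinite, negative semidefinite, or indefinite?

negative definite

Applying the same elementary operations to the rows and columns of A produces a congruent diagonal matrix with entries -1, -5, -2.
Counting signs: 3 negative.
Hence Q is negative definite.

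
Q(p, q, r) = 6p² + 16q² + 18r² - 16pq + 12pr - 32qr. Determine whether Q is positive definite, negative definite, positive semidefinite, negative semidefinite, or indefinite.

The associated matrix is A = [[6, -8, 6], [-8, 16, -16], [6, -16, 18]].
Symmetric row and column elimination reduces A to a congruent diagonal form with pivots 6, 16/3, 0.
So there are 2 positive, 1 zero pivots.
Hence Q is positive semidefinite.

positive semidefinite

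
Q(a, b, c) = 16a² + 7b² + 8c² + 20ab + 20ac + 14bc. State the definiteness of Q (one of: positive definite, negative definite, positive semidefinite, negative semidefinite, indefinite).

positive definite

The associated matrix is A = [[16, 10, 10], [10, 7, 7], [10, 7, 8]].
Row-reducing A symmetrically gives the diagonal entries 16, 3/4, 1.
That gives 3 positive pivots.
Hence Q is positive definite.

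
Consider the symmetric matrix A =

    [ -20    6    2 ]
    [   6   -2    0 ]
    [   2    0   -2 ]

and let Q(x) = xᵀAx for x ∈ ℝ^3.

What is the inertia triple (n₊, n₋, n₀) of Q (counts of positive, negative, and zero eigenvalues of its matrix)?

Symmetric row and column elimination reduces A to a congruent diagonal form with pivots -20, -1/5, 0.
So there are 2 negative, 1 zero pivots.

(0, 2, 1)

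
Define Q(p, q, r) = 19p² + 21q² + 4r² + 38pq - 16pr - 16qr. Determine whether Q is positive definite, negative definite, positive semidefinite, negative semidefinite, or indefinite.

The symmetric matrix of Q is A = [[19, 19, -8], [19, 21, -8], [-8, -8, 4]].
Leading principal minors: Δ_1 = 19, Δ_2 = 38, Δ_3 = 24.
All leading principal minors are positive, so by Sylvester's criterion Q is positive definite.

positive definite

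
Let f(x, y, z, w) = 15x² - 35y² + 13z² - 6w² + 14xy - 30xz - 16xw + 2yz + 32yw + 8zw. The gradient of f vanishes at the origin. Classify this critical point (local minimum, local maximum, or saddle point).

The Hessian at the origin is H = [[30, 14, -30, -16], [14, -70, 2, 32], [-30, 2, 26, 8], [-16, 32, 8, -12]].
Congruent diagonalization of H (simultaneous row and column reduction) yields pivots 30, -1148/15, -188/287, -4/47.
Counting signs: 1 positive, 3 negative.
H is indefinite, so the origin is a saddle point.

saddle point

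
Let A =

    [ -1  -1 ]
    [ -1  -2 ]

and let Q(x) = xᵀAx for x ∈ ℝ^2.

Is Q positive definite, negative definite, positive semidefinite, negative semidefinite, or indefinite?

For the 2×2 matrix [[-1, -1], [-1, -2]]: det = -1·-2 − (-1)² = 1, trace = -3.
det > 0 so both eigenvalues share the sign of the trace; trace = -3 < 0 ⇒ both negative.

negative definite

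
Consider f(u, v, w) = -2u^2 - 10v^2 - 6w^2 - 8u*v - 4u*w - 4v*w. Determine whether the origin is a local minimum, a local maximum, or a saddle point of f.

The Hessian at the origin is H = [[-4, -8, -4], [-8, -20, -4], [-4, -4, -12]].
Congruent diagonalization of H (simultaneous row and column reduction) yields pivots -4, -4, -4.
So there are 3 negative pivots.
H is negative definite, so the origin is a strict local maximum.

local maximum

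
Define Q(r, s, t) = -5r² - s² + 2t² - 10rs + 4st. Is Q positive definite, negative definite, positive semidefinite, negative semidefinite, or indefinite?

The symmetric matrix is A = [[-5, -5, 0], [-5, -1, 2], [0, 2, 2]].
An LDLᵀ factorisation of A has diagonal entries -5, 4, 1.
Counting signs: 2 positive, 1 negative.
Hence Q is indefinite.

indefinite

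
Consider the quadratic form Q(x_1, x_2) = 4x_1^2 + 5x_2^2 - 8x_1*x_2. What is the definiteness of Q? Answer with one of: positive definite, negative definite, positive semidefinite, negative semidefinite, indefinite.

positive definite

The symmetric matrix of Q is A = [[4, -4], [-4, 5]].
Leading principal minors: Δ_1 = 4, Δ_2 = 4.
All leading principal minors are positive, so by Sylvester's criterion Q is positive definite.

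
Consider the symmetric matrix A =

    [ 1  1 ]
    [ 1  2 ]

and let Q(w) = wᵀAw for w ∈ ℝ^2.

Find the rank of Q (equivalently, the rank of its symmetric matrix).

Symmetric row and column elimination reduces A to a congruent diagonal form with pivots 1, 1.
Counting signs: 2 positive.
The rank is the number of nonzero pivots: 2.

2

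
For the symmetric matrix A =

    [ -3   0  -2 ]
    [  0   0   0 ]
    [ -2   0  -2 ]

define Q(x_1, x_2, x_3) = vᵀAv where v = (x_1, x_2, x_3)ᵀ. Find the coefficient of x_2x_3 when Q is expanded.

0

The coefficient of x_2x_3 is A[2,3] + A[3,2] = 2·0 = 0.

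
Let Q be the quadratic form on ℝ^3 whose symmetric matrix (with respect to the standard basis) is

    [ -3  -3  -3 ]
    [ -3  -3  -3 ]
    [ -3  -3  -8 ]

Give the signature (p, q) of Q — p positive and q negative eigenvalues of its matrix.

Symmetric row and column elimination reduces A to a congruent diagonal form with pivots -3, 0, -5.
So there are 2 negative, 1 zero pivots.

(0, 2)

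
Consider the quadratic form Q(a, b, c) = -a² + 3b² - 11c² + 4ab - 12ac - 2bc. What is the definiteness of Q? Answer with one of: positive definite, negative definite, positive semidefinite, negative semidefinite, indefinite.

Write A = [[-1, 2, -6], [2, 3, -1], [-6, -1, -11]].
Applying the same elementary operations to the rows and columns of A produces a congruent diagonal matrix with entries -1, 7, 6/7.
So there are 2 positive, 1 negative pivots.
Hence Q is indefinite.

indefinite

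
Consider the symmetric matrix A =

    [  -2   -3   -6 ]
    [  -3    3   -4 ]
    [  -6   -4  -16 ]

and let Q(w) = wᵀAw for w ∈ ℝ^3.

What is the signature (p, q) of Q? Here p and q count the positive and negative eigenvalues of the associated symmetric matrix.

Congruent diagonalization of A (simultaneous row and column reduction) yields pivots -2, 15/2, -4/3.
Counting signs: 1 positive, 2 negative.

(1, 2)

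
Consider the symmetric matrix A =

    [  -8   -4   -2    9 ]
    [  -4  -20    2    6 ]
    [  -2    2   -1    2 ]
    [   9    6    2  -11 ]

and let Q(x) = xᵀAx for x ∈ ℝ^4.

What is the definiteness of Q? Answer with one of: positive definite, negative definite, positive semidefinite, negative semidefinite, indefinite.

Congruent diagonalization of A (simultaneous row and column reduction) yields pivots -8, -18, 0, -3/4.
That gives 3 negative, 1 zero pivots.
Hence Q is negative semidefinite.

negative semidefinite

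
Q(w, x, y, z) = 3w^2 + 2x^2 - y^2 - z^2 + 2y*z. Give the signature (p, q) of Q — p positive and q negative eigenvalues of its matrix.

(2, 1)

Write A = [[3, 0, 0, 0], [0, 2, 0, 0], [0, 0, -1, 1], [0, 0, 1, -1]].
Symmetric row and column elimination reduces A to a congruent diagonal form with pivots 3, 2, -1, 0.
That gives 2 positive, 1 negative, 1 zero pivots.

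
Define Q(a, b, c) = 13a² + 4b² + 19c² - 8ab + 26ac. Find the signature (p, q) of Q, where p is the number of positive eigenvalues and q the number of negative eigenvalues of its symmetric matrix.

Write A = [[13, -4, 13], [-4, 4, 0], [13, 0, 19]].
Congruent diagonalization of A (simultaneous row and column reduction) yields pivots 13, 36/13, 2/9.
Counting signs: 3 positive.

(3, 0)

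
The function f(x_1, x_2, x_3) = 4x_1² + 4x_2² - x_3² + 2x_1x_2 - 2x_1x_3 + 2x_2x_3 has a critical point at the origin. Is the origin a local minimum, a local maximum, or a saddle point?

saddle point

The Hessian at the origin is H = [[8, 2, -2], [2, 8, 2], [-2, 2, -2]].
An LDLᵀ factorisation of H has diagonal entries 8, 15/2, -10/3.
So there are 2 positive, 1 negative pivots.
H is indefinite, so the origin is a saddle point.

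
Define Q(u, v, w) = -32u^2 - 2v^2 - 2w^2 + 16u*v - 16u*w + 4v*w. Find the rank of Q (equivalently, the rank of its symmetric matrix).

Write A = [[-32, 8, -8], [8, -2, 2], [-8, 2, -2]].
Row-reducing A symmetrically gives the diagonal entries -32, 0, 0.
Counting signs: 1 negative, 2 zero.
The rank is the number of nonzero pivots: 1.

1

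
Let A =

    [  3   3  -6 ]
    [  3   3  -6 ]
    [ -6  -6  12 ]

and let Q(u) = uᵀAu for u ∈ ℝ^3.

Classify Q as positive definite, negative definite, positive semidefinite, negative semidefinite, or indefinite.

Row-reducing A symmetrically gives the diagonal entries 3, 0, 0.
That gives 1 positive, 2 zero pivots.
Hence Q is positive semidefinite.

positive semidefinite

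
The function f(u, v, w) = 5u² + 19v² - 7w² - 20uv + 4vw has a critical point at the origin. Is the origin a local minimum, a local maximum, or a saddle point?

saddle point

The Hessian at the origin is H = [[10, -20, 0], [-20, 38, 4], [0, 4, -14]].
Symmetric row and column elimination reduces H to a congruent diagonal form with pivots 10, -2, -6.
So there are 1 positive, 2 negative pivots.
H is indefinite, so the origin is a saddle point.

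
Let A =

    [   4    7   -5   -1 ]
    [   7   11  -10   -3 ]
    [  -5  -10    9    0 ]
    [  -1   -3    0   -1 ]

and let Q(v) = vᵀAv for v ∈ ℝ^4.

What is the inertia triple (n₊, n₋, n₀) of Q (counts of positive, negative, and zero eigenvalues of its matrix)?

(2, 1, 1)

Congruent diagonalization of A (simultaneous row and column reduction) yields pivots 4, -5/4, 4, 0.
Counting signs: 2 positive, 1 negative, 1 zero.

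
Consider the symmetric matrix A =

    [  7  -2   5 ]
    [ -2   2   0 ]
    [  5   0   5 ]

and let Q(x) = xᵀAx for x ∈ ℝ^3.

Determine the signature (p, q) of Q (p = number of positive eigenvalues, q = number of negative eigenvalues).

(2, 0)

Symmetric row and column elimination reduces A to a congruent diagonal form with pivots 7, 10/7, 0.
So there are 2 positive, 1 zero pivots.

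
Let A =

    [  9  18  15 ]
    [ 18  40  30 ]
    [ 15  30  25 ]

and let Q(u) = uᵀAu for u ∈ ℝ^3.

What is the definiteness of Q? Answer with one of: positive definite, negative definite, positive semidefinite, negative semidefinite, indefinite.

Applying the same elementary operations to the rows and columns of A produces a congruent diagonal matrix with entries 9, 4, 0.
Counting signs: 2 positive, 1 zero.
Hence Q is positive semidefinite.

positive semidefinite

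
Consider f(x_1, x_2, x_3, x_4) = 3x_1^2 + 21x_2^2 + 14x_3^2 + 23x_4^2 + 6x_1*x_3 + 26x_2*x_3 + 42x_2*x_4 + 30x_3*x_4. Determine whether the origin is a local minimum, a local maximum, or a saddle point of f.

The Hessian at the origin is H = [[6, 0, 6, 0], [0, 42, 26, 42], [6, 26, 28, 30], [0, 42, 30, 46]].
Symmetric row and column elimination reduces H to a congruent diagonal form with pivots 6, 42, 124/21, 40/31.
That gives 4 positive pivots.
H is positive definite, so the origin is a strict local minimum.

local minimum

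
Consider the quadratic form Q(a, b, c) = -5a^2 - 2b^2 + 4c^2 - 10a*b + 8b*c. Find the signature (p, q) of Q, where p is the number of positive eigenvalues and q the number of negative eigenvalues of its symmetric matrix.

The symmetric matrix is A = [[-5, -5, 0], [-5, -2, 4], [0, 4, 4]].
Congruent diagonalization of A (simultaneous row and column reduction) yields pivots -5, 3, -4/3.
That gives 1 positive, 2 negative pivots.

(1, 2)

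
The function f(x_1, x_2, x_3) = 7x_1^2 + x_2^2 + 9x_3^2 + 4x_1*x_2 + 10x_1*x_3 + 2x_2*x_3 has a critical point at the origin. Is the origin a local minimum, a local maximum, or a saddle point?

local minimum

The Hessian at the origin is H = [[14, 4, 10], [4, 2, 2], [10, 2, 18]].
Applying the same elementary operations to the rows and columns of H produces a congruent diagonal matrix with entries 14, 6/7, 10.
So there are 3 positive pivots.
H is positive definite, so the origin is a strict local minimum.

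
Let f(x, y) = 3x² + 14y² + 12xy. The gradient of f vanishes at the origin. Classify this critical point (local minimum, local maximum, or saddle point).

The Hessian at the origin is H = [[6, 12], [12, 28]].
det H = 6·28 − (12)² = 24 > 0 and H[1,1] = 6 > 0, so H is positive definite.
Therefore the origin is a local minimum.

local minimum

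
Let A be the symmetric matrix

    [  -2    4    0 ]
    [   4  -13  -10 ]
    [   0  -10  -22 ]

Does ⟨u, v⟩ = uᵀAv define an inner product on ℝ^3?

Applying the same elementary operations to the rows and columns of A produces a congruent diagonal matrix with entries -2, -5, -2.
So there are 3 negative pivots.
Hence Q is negative definite.
⟨·,·⟩ is an inner product exactly when A is positive definite.

no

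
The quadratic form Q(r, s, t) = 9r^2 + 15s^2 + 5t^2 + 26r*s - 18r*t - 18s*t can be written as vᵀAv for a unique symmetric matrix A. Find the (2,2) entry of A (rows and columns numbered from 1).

The coefficient of s^2 in Q is 15, and that is exactly A[2,2].

15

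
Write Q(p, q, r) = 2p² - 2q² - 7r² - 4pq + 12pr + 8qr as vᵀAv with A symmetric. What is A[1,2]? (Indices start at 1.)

-2

The coefficient of p·q in Q is -4. For a symmetric A this equals A[1,2] + A[2,1] = 2·A[1,2].
So A[1,2] = -4/2 = -2.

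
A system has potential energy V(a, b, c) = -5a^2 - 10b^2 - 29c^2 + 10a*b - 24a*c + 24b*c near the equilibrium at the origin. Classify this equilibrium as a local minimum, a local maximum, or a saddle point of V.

The Hessian at the origin is H = [[-10, 10, -24], [10, -20, 24], [-24, 24, -58]].
Applying the same elementary operations to the rows and columns of H produces a congruent diagonal matrix with entries -10, -10, -2/5.
So there are 3 negative pivots.
H is negative definite, so the origin is a strict local maximum.

local maximum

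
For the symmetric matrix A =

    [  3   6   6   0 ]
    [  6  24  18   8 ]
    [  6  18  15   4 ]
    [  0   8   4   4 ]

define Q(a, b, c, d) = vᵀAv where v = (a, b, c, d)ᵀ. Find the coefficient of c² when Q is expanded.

15

The coefficient of c² is the diagonal entry A[3,3] = 15.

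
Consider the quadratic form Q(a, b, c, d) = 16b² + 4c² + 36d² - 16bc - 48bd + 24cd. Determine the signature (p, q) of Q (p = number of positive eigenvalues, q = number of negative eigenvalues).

The associated matrix is A = [[0, 0, 0, 0], [0, 16, -8, -24], [0, -8, 4, 12], [0, -24, 12, 36]].
Applying the same elementary operations to the rows and columns of A produces a congruent diagonal matrix with entries 0, 16, 0, 0.
So there are 1 positive, 3 zero pivots.

(1, 0)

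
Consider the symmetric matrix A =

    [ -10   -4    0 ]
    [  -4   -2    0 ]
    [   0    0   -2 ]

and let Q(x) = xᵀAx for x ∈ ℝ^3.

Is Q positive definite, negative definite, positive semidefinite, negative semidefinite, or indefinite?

Symmetric row and column elimination reduces A to a congruent diagonal form with pivots -10, -2/5, -2.
That gives 3 negative pivots.
Hence Q is negative definite.

negative definite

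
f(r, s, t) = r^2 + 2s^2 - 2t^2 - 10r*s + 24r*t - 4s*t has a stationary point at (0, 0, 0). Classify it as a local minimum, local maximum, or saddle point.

The Hessian at the origin is H = [[2, -10, 24], [-10, 4, -4], [24, -4, -4]].
Symmetric row and column elimination reduces H to a congruent diagonal form with pivots 2, -46, 12/23.
Counting signs: 2 positive, 1 negative.
H is indefinite, so the origin is a saddle point.

saddle point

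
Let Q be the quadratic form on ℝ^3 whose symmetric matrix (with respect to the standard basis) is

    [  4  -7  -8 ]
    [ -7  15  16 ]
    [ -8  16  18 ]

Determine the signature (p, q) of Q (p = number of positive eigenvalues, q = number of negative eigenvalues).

(3, 0)

An LDLᵀ factorisation of A has diagonal entries 4, 11/4, 6/11.
So there are 3 positive pivots.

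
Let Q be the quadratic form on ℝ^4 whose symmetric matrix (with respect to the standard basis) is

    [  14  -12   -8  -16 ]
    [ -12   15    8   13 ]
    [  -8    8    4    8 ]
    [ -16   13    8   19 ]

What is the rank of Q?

4

Congruent diagonalization of A (simultaneous row and column reduction) yields pivots 14, 33/7, -28/33, 12/7.
That gives 3 positive, 1 negative pivots.
The rank is the number of nonzero pivots: 4.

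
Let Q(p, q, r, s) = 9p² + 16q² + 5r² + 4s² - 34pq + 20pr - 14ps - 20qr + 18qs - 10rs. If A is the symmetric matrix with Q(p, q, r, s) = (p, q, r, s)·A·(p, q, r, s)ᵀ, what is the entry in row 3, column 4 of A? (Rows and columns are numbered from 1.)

-5

The coefficient of r·s in Q is -10. For a symmetric A this equals A[3,4] + A[4,3] = 2·A[3,4].
So A[3,4] = -10/2 = -5.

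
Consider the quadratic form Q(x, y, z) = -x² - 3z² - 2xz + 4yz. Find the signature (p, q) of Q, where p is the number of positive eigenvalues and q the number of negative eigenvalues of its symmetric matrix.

The symmetric matrix is A = [[-1, 0, -1], [0, 0, 2], [-1, 2, -3]].
By Sylvester's law of inertia any congruent diagonalization of A has 1 positive, 2 negative and 0 zero entries.

(1, 2)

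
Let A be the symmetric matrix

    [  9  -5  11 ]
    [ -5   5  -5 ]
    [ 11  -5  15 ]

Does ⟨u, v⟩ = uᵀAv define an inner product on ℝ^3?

Leading principal minors: Δ_1 = 9, Δ_2 = 20, Δ_3 = 20.
All leading principal minors are positive, so by Sylvester's criterion Q is positive definite.
⟨·,·⟩ is an inner product exactly when A is positive definite.

yes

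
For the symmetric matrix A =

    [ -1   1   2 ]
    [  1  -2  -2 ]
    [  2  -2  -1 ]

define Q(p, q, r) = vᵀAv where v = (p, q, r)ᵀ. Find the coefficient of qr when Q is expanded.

The coefficient of qr is A[2,3] + A[3,2] = 2·(-2) = -4.

-4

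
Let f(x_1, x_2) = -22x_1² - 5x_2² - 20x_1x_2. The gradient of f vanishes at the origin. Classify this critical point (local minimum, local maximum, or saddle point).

local maximum

The Hessian at the origin is H = [[-44, -20], [-20, -10]].
det H = -44·-10 − (-20)² = 40 > 0 and H[1,1] = -44 < 0, so H is negative definite.
Therefore the origin is a local maximum.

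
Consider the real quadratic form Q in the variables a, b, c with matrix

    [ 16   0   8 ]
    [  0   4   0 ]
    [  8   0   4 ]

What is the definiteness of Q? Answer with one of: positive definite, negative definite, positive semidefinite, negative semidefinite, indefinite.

Congruent diagonalization of A (simultaneous row and column reduction) yields pivots 16, 4, 0.
So there are 2 positive, 1 zero pivots.
Hence Q is positive semidefinite.

positive semidefinite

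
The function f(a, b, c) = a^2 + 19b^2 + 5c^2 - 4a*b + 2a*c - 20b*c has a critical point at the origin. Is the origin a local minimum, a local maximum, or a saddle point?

The Hessian at the origin is H = [[2, -4, 2], [-4, 38, -20], [2, -20, 10]].
Congruent diagonalization of H (simultaneous row and column reduction) yields pivots 2, 30, -8/15.
Counting signs: 2 positive, 1 negative.
H is indefinite, so the origin is a saddle point.

saddle point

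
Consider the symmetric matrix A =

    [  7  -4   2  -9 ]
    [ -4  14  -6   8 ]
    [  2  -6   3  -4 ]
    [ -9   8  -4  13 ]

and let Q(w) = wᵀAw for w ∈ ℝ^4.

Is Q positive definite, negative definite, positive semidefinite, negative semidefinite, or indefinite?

positive definite

Row-reducing A symmetrically gives the diagonal entries 7, 82/7, 17/41, 10/17.
That gives 4 positive pivots.
Hence Q is positive definite.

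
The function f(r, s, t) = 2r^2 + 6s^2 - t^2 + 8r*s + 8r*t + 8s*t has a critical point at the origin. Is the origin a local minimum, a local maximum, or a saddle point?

saddle point

The Hessian at the origin is H = [[4, 8, 8], [8, 12, 8], [8, 8, -2]].
An LDLᵀ factorisation of H has diagonal entries 4, -4, -2.
That gives 1 positive, 2 negative pivots.
H is indefinite, so the origin is a saddle point.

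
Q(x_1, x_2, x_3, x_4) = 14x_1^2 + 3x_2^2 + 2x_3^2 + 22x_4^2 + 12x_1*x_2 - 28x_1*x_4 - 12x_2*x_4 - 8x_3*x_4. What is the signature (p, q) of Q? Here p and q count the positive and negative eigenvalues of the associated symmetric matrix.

(3, 0)

Write A = [[14, 6, 0, -14], [6, 3, 0, -6], [0, 0, 2, -4], [-14, -6, -4, 22]].
Symmetric row and column elimination reduces A to a congruent diagonal form with pivots 14, 3/7, 2, 0.
Counting signs: 3 positive, 1 zero.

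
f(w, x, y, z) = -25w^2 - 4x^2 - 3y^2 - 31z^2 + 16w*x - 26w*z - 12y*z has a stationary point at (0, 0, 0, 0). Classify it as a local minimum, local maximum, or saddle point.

The Hessian at the origin is H = [[-50, 16, 0, -26], [16, -8, 0, 0], [0, 0, -6, -12], [-26, 0, -12, -62]].
Row-reducing H symmetrically gives the diagonal entries -50, -72/25, -6, -4/9.
That gives 4 negative pivots.
H is negative definite, so the origin is a strict local maximum.

local maximum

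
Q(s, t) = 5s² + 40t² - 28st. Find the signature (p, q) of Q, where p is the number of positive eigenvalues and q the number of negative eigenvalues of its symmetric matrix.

(2, 0)

Write A = [[5, -14], [-14, 40]].
Row-reducing A symmetrically gives the diagonal entries 5, 4/5.
That gives 2 positive pivots.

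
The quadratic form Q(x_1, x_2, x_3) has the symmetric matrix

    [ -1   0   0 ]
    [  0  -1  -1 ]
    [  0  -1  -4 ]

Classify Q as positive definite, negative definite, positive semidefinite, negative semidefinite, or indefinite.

Leading principal minors: Δ_1 = -1, Δ_2 = 1, Δ_3 = -3.
The signs alternate starting with Δ_1 < 0, so by Sylvester's criterion Q is negative definite.

negative definite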